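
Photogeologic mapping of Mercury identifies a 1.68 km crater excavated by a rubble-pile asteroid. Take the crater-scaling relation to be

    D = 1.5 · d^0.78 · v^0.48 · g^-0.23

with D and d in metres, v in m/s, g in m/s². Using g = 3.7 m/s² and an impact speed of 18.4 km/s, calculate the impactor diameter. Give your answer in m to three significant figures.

Rearranging for d: d = [D / (1.5 · 18400^0.48 · 3.7^-0.23)]^(1/0.78).
D = 1680 m.
18400^0.48 = 111.5
3.7^-0.23 = 0.7401
Denominator = 1.5 × 111.5 × 0.7401 = 123.8
D / 123.8 = 1680 / 123.8 = 13.57
d = 13.57^(1/0.78) = 13.57^1.2821 = 28.32 m

d ≈ 28.3 m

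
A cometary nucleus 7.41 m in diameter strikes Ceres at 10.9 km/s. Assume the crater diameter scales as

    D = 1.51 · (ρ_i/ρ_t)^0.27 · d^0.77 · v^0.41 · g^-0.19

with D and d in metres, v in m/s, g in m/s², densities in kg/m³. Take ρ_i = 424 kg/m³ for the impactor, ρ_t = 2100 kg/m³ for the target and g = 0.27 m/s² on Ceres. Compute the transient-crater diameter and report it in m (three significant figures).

In SI units: v = 10900 m/s.
(ρ_i/ρ_t)^0.27 = (424/2100)^0.27 = 0.6492
d^0.77 = 7.41^0.77 = 4.675
v^0.41 = 10900^0.41 = 45.22
g^-0.19 = 0.27^-0.19 = 1.282
D = 1.51 × 0.6492 × 4.675 × 45.22 × 1.282 = 265.7 m

D ≈ 266 m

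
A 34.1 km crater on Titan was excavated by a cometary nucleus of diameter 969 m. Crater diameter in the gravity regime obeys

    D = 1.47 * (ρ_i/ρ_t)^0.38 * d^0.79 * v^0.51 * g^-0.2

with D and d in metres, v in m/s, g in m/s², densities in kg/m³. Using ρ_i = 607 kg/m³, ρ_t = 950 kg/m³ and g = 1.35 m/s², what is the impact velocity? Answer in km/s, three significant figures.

v ≈ 13.5 km/s

Rearranging for v: v = [D / (1.47 · (607/950)^0.38 · 969^0.79 · 1.35^-0.2)]^(1/0.51).
D = 34100 m.
(607/950)^0.38 = 0.8435
969^0.79 = 228.7
1.35^-0.2 = 0.9417
Denominator = 1.47 × 0.8435 × 228.7 × 0.9417 = 267.0
D / 267.0 = 34100 / 267.0 = 127.7
v = 127.7^(1/0.51) = 127.7^1.9608 = 13484 m/s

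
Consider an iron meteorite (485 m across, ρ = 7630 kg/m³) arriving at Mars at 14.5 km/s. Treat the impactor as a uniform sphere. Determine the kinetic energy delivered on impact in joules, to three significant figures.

v = 14500 m/s.
Mass m = (π/6) ρ d³ = (π/6) × 7630 × (485)³ = 4.558 × 10^11 kg
E = ½ m v² = 0.5 × 4.558 × 10^11 × (14500)² = 4.792 × 10^19 J

E ≈ 4.79 × 10^19 J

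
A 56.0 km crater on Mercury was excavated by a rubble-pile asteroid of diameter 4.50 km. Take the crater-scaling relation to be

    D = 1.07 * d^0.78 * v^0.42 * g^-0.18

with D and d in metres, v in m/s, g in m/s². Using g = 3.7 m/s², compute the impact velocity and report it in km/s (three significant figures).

Rearranging for v: v = [D / (1.07 · 4500^0.78 · 3.7^-0.18)]^(1/0.42).
D = 56000 m.
4500^0.78 = 707.1
3.7^-0.18 = 0.7902
Denominator = 1.07 × 707.1 × 0.7902 = 597.9
D / 597.9 = 56000 / 597.9 = 93.66
v = 93.66^(1/0.42) = 93.66^2.381 = 49462 m/s

v ≈ 49.5 km/s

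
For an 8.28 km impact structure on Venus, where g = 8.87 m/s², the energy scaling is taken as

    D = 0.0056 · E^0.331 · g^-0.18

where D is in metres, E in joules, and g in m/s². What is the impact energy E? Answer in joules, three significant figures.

E ≈ 1.43 × 10^19 J

Rearranging: E = [D / (0.0056 · g^-0.18)]^(1/0.331).
D = 8280 m.
g^-0.18 = 8.87^-0.18 = 0.6751
D / (0.0056 × 0.6751) = 8280 / (3.781 × 10^-3) = 2.190 × 10^6
E = (2.190 × 10^6)^3.0211 = 1.429 × 10^19 J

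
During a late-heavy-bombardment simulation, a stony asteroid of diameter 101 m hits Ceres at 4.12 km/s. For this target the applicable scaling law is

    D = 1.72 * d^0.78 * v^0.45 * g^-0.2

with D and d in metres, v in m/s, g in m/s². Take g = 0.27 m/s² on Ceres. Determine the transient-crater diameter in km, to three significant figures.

In SI units: v = 4120 m/s.
d^0.78 = 101^0.78 = 36.59
v^0.45 = 4120^0.45 = 42.34
g^-0.2 = 0.27^-0.2 = 1.299
D = 1.72 × 36.59 × 42.34 × 1.299 = 3461 m
   = 3.461 km

D ≈ 3.46 km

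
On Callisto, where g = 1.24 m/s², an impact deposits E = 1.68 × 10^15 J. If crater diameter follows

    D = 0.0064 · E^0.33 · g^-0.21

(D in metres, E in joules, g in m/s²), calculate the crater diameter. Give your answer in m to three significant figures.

E^0.33 = (1.68 × 10^15)^0.33 = 1.058 × 10^5
g^-0.21 = 1.24^-0.21 = 0.9558
D = 0.0064 × 1.058 × 10^5 × 0.9558 = 647.2 m

D ≈ 647 m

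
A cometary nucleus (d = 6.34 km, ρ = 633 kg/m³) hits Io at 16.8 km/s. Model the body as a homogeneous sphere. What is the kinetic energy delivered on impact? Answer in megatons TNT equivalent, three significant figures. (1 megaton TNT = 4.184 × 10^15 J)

d = 6340 m; v = 16800 m/s.
Mass m = (π/6) ρ d³ = (π/6) × 633 × (6340)³ = 8.446 × 10^13 kg
E = ½ m v² = 0.5 × 8.446 × 10^13 × (16800)² = 1.192 × 10^22 J
   = 1.192 × 10^22 / 4.184×10^15 = 2.849 × 10^6 Mt

E ≈ 2.85 × 10^6 Mt TNT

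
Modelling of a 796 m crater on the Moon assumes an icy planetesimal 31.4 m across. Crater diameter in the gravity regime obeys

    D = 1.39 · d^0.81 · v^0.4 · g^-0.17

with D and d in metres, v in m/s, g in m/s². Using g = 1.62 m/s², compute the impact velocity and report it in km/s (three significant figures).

v ≈ 8.96 km/s

Rearranging for v: v = [D / (1.39 · 31.4^0.81 · 1.62^-0.17)]^(1/0.4).
31.4^0.81 = 16.31
1.62^-0.17 = 0.9213
Denominator = 1.39 × 16.31 × 0.9213 = 20.89
D / 20.89 = 796 / 20.89 = 38.10
v = 38.10^(1/0.4) = 38.10^2.5 = 8960 m/s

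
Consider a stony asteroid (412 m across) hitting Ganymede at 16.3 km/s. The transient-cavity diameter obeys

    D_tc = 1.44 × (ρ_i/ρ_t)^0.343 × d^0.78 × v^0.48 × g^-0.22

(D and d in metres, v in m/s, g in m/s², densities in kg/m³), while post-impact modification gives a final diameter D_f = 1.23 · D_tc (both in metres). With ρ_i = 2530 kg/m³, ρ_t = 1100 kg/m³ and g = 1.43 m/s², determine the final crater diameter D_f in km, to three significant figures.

v = 16300 m/s.
(ρ_i/ρ_t)^0.343 = (2530/1100)^0.343 = 1.331
d^0.78 = 412^0.78 = 109.6
v^0.48 = 16300^0.48 = 105.2
g^-0.22 = 1.43^-0.22 = 0.9243
D_tc = 1.44 × 1.331 × 109.6 × 105.2 × 0.9243 = 20430 m
D_f = 1.23 × 20430 = 25129 m
     = 25.13 km

D_f ≈ 25.1 km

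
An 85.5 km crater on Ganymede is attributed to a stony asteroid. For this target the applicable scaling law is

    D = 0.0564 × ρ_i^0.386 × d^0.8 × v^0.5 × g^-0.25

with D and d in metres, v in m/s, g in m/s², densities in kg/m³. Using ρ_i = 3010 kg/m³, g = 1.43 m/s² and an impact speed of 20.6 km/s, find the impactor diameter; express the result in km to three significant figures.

d ≈ 2.51 km

Rearranging for d: d = [D / (0.0564 · 3010^0.386 · 20600^0.5 · 1.43^-0.25)]^(1/0.8).
D = 85500 m.
3010^0.386 = 22.02
20600^0.5 = 143.5
1.43^-0.25 = 0.9145
Denominator = 0.0564 × 22.02 × 143.5 × 0.9145 = 163.0
D / 163.0 = 85500 / 163.0 = 524.5
d = 524.5^(1/0.8) = 524.5^1.25 = 2510 m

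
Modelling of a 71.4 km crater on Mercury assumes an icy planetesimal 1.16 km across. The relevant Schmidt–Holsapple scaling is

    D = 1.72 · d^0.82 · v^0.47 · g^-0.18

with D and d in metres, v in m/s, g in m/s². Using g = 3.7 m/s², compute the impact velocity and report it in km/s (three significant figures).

Rearranging for v: v = [D / (1.72 · 1160^0.82 · 3.7^-0.18)]^(1/0.47).
D = 71400 m.
1160^0.82 = 325.7
3.7^-0.18 = 0.7902
Denominator = 1.72 × 325.7 × 0.7902 = 442.7
D / 442.7 = 71400 / 442.7 = 161.3
v = 161.3^(1/0.47) = 161.3^2.1277 = 49795 m/s

v ≈ 49.8 km/s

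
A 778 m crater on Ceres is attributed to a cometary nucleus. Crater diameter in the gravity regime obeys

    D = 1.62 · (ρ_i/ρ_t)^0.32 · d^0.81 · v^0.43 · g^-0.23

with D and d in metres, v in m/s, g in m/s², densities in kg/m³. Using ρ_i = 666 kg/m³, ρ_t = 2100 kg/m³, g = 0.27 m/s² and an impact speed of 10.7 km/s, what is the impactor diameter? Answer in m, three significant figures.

d ≈ 16.1 m

Rearranging for d: d = [D / (1.62 · (666/2100)^0.32 · 10700^0.43 · 0.27^-0.23)]^(1/0.81).
(666/2100)^0.32 = 0.6925
10700^0.43 = 54.03
0.27^-0.23 = 1.351
Denominator = 1.62 × 0.6925 × 54.03 × 1.351 = 81.89
D / 81.89 = 778 / 81.89 = 9.501
d = 9.501^(1/0.81) = 9.501^1.2346 = 16.11 m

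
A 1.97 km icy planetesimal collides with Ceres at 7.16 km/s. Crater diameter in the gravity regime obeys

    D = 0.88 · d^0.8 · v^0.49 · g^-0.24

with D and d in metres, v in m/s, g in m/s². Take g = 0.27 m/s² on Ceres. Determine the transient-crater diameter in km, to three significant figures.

D ≈ 40.3 km

In SI units: d = 1970 m, v = 7160 m/s.
d^0.8 = 1970^0.8 = 432.1
v^0.49 = 7160^0.49 = 77.43
g^-0.24 = 0.27^-0.24 = 1.369
D = 0.88 × 432.1 × 77.43 × 1.369 = 40307 m
   = 40.31 km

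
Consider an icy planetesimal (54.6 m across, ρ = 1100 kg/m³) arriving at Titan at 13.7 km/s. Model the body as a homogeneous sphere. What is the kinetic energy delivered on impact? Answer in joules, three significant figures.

v = 13700 m/s.
Mass m = (π/6) ρ d³ = (π/6) × 1100 × (54.6)³ = 9.375 × 10^7 kg
E = ½ m v² = 0.5 × 9.375 × 10^7 × (13700)² = 8.798 × 10^15 J

E ≈ 8.80 × 10^15 J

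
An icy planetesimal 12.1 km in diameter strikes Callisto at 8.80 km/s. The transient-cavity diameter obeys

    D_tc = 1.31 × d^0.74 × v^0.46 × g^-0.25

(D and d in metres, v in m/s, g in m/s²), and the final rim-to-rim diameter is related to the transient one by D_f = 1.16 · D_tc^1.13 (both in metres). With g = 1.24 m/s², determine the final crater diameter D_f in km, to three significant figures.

D_f ≈ 431 km

In SI: d = 12100 m, v = 8800 m/s.
d^0.74 = 12100^0.74 = 1050
v^0.46 = 8800^0.46 = 65.23
g^-0.25 = 1.24^-0.25 = 0.9476
D_tc = 1.31 × 1050 × 65.23 × 0.9476 = 85020 m
D_f = 1.16 × (85020)^1.13 = 4.313 × 10^5 m
     = 431.3 km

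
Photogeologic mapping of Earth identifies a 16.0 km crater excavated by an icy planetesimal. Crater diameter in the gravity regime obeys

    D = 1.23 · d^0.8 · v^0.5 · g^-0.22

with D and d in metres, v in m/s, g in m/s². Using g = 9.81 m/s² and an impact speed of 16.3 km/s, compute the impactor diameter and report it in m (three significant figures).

Rearranging for d: d = [D / (1.23 · 16300^0.5 · 9.81^-0.22)]^(1/0.8).
D = 16000 m.
16300^0.5 = 127.7
9.81^-0.22 = 0.6051
Denominator = 1.23 × 127.7 × 0.6051 = 95.04
D / 95.04 = 16000 / 95.04 = 168.4
d = 168.4^(1/0.8) = 168.4^1.25 = 606.6 m

d ≈ 607 m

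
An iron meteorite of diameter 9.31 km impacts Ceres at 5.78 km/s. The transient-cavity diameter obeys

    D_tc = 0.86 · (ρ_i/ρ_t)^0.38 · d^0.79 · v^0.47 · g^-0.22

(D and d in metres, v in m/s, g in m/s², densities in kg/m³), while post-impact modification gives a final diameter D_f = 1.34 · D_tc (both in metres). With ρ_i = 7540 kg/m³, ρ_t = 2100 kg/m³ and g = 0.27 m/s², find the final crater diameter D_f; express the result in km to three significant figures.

In SI: d = 9310 m, v = 5780 m/s.
(ρ_i/ρ_t)^0.38 = (7540/2100)^0.38 = 1.625
d^0.79 = 9310^0.79 = 1366
v^0.47 = 5780^0.47 = 58.63
g^-0.22 = 0.27^-0.22 = 1.334
D_tc = 0.86 × 1.625 × 1366 × 58.63 × 1.334 = 1.493 × 10^5 m
D_f = 1.34 × 1.493 × 10^5 = 2.001 × 10^5 m
     = 200.1 km

D_f ≈ 200 km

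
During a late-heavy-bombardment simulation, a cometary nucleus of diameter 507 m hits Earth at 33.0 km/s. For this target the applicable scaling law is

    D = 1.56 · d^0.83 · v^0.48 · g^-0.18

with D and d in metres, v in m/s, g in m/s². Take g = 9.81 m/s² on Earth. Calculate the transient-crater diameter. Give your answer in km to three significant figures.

D ≈ 26.8 km

In SI units: v = 33000 m/s.
d^0.83 = 507^0.83 = 175.9
v^0.48 = 33000^0.48 = 147.5
g^-0.18 = 9.81^-0.18 = 0.6630
D = 1.56 × 175.9 × 147.5 × 0.6630 = 26835 m
   = 26.83 km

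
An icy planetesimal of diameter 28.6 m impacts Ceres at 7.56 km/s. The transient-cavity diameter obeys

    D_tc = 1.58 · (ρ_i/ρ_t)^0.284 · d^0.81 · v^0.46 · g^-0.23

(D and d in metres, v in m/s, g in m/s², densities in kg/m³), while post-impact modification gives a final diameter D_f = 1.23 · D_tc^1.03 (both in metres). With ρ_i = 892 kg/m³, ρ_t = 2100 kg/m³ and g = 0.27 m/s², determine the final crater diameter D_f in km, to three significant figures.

v = 7560 m/s.
(ρ_i/ρ_t)^0.284 = (892/2100)^0.284 = 0.7841
d^0.81 = 28.6^0.81 = 15.12
v^0.46 = 7560^0.46 = 60.83
g^-0.23 = 0.27^-0.23 = 1.351
D_tc = 1.58 × 0.7841 × 15.12 × 60.83 × 1.351 = 1539 m
D_f = 1.23 × (1539)^1.03 = 2359 m
     = 2.359 km

D_f ≈ 2.36 km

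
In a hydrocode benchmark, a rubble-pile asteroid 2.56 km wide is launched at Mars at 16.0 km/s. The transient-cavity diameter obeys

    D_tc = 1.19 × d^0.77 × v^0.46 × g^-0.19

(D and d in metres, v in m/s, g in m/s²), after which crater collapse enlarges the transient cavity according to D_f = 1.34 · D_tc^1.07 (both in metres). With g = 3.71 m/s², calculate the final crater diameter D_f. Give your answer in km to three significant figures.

In SI: d = 2560 m, v = 16000 m/s.
d^0.77 = 2560^0.77 = 421.1
v^0.46 = 16000^0.46 = 85.88
g^-0.19 = 3.71^-0.19 = 0.7795
D_tc = 1.19 × 421.1 × 85.88 × 0.7795 = 33550 m
D_f = 1.34 × (33550)^1.07 = 93239 m
     = 93.24 km

D_f ≈ 93.2 km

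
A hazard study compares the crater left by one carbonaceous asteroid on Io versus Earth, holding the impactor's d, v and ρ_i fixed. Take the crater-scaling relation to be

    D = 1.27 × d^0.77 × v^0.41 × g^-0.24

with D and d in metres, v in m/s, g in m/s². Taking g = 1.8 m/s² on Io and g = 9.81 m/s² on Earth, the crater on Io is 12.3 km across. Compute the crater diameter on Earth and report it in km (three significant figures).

D ≈ 8.19 km

All impactor-dependent factors cancel in the ratio, leaving D_Earth/D_Io = (g_Earth/g_Io)^-0.24.
(9.81/1.8)^-0.24 = 5.450^-0.24 = 0.6657
D_Earth = 0.6657 × 12.3 km = 8.19 km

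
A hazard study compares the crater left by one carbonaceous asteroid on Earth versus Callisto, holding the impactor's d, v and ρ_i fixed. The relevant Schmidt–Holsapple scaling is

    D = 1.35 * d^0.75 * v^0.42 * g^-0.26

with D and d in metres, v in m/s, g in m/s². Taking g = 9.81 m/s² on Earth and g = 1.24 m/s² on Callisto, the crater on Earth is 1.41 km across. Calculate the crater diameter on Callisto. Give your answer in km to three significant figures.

D ≈ 2.41 km

All impactor-dependent factors cancel in the ratio, leaving D_Callisto/D_Earth = (g_Callisto/g_Earth)^-0.26.
(1.24/9.81)^-0.26 = 0.1264^-0.26 = 1.712
D_Callisto = 1.712 × 1.41 km = 2.41 km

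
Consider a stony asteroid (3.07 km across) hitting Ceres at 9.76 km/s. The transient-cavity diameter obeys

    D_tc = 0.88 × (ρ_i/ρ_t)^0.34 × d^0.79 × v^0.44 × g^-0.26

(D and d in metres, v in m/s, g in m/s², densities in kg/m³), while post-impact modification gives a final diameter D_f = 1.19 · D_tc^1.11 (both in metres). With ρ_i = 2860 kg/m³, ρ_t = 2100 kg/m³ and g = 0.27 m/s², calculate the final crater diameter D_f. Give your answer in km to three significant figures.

D_f ≈ 172 km

In SI: d = 3070 m, v = 9760 m/s.
(ρ_i/ρ_t)^0.34 = (2860/2100)^0.34 = 1.111
d^0.79 = 3070^0.79 = 568.6
v^0.44 = 9760^0.44 = 56.93
g^-0.26 = 0.27^-0.26 = 1.406
D_tc = 0.88 × 1.111 × 568.6 × 56.93 × 1.406 = 44500 m
D_f = 1.19 × (44500)^1.11 = 1.719 × 10^5 m
     = 171.9 km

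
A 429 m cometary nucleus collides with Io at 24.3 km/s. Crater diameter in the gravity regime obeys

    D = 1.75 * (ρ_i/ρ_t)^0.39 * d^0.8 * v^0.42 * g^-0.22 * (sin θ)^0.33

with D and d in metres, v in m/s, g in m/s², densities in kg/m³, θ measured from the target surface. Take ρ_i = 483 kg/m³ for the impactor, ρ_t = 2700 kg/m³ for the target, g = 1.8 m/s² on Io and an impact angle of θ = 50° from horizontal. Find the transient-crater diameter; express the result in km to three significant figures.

D ≈ 6.38 km

In SI units: v = 24300 m/s.
(ρ_i/ρ_t)^0.39 = (483/2700)^0.39 = 0.5111
d^0.8 = 429^0.8 = 127.6
v^0.42 = 24300^0.42 = 69.50
g^-0.22 = 1.8^-0.22 = 0.8787
(sin 50°)^0.33 = 0.7660^0.33 = 0.9158
D = 1.75 × 0.5111 × 127.6 × 69.50 × 0.8787 × 0.9158 = 6383 m
   = 6.383 km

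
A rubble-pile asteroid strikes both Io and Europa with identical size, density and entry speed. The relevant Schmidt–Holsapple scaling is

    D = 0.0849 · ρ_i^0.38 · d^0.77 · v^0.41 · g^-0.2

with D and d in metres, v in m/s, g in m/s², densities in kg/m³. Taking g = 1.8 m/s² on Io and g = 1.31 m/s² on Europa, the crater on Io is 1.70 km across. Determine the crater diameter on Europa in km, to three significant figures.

D ≈ 1.81 km

All impactor-dependent factors cancel in the ratio, leaving D_Europa/D_Io = (g_Europa/g_Io)^-0.2.
(1.31/1.8)^-0.2 = 0.7278^-0.2 = 1.066
D_Europa = 1.066 × 1.70 km = 1.81 km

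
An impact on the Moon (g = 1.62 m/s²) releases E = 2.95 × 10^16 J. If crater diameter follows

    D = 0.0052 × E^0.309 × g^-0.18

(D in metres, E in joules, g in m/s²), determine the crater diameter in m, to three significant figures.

E^0.309 = (2.95 × 10^16)^0.309 = 1.228 × 10^5
g^-0.18 = 1.62^-0.18 = 0.9168
D = 0.0052 × 1.228 × 10^5 × 0.9168 = 585.4 m

D ≈ 585 m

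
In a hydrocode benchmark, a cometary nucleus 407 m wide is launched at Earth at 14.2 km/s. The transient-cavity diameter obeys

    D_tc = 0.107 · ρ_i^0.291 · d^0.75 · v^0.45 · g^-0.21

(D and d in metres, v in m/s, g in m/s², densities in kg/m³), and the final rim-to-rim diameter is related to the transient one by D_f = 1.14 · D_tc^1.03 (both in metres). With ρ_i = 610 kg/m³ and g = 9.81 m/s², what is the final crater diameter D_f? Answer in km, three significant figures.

D_f ≈ 4.15 km

v = 14200 m/s.
ρ_i^0.291 = 610^0.291 = 6.464
d^0.75 = 407^0.75 = 90.61
v^0.45 = 14200^0.45 = 73.88
g^-0.21 = 9.81^-0.21 = 0.6191
D_tc = 0.107 × 6.464 × 90.61 × 73.88 × 0.6191 = 2866 m
D_f = 1.14 × (2866)^1.03 = 4149 m
     = 4.149 km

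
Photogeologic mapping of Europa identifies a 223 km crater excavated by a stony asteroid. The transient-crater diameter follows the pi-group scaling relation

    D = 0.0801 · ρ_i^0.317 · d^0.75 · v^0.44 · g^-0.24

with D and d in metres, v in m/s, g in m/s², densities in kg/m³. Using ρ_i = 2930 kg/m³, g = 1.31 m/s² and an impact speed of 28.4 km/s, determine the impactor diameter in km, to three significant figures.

d ≈ 35.7 km

Rearranging for d: d = [D / (0.0801 · 2930^0.317 · 28400^0.44 · 1.31^-0.24)]^(1/0.75).
D = 223000 m.
2930^0.317 = 12.56
28400^0.44 = 91.09
1.31^-0.24 = 0.9372
Denominator = 0.0801 × 12.56 × 91.09 × 0.9372 = 85.89
D / 85.89 = 223000 / 85.89 = 2596
d = 2596^(1/0.75) = 2596^1.3333 = 35669 m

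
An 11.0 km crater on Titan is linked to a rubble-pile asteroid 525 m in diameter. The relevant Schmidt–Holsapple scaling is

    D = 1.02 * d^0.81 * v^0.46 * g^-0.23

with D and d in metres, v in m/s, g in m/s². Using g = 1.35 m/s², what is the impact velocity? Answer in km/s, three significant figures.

v ≈ 11.0 km/s

Rearranging for v: v = [D / (1.02 · 525^0.81 · 1.35^-0.23)]^(1/0.46).
D = 11000 m.
525^0.81 = 159.7
1.35^-0.23 = 0.9333
Denominator = 1.02 × 159.7 × 0.9333 = 152.0
D / 152.0 = 11000 / 152.0 = 72.37
v = 72.37^(1/0.46) = 72.37^2.1739 = 11028 m/s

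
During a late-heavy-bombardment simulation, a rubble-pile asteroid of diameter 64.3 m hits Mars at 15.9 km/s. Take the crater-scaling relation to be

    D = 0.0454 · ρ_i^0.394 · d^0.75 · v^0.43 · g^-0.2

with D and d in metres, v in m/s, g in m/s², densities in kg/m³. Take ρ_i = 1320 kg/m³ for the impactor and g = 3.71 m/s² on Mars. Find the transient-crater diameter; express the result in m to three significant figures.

In SI units: v = 15900 m/s.
ρ_i^0.394 = 1320^0.394 = 16.96
d^0.75 = 64.3^0.75 = 22.71
v^0.43 = 15900^0.43 = 64.06
g^-0.2 = 3.71^-0.2 = 0.7694
D = 0.0454 × 16.96 × 22.71 × 64.06 × 0.7694 = 861.9 m

D ≈ 862 m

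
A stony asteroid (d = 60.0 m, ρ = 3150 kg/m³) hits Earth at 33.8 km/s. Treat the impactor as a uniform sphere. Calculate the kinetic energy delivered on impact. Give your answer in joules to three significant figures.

v = 33800 m/s.
Mass m = (π/6) ρ d³ = (π/6) × 3150 × (60)³ = 3.563 × 10^8 kg
E = ½ m v² = 0.5 × 3.563 × 10^8 × (33800)² = 2.035 × 10^17 J

E ≈ 2.04 × 10^17 J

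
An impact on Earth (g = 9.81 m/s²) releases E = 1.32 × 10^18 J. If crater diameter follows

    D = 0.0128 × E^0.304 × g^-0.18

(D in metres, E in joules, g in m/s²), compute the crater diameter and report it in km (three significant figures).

E^0.304 = (1.32 × 10^18)^0.304 = 3.226 × 10^5
g^-0.18 = 9.81^-0.18 = 0.6630
D = 0.0128 × 3.226 × 10^5 × 0.6630 = 2738 m
   = 2.738 km

D ≈ 2.74 km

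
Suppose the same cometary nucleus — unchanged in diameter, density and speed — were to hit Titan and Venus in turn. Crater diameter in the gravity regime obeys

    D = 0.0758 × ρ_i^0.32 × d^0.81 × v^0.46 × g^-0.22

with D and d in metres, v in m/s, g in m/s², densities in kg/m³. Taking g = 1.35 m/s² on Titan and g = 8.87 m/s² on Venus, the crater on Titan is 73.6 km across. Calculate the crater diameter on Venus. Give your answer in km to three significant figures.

All impactor-dependent factors cancel in the ratio, leaving D_Venus/D_Titan = (g_Venus/g_Titan)^-0.22.
(8.87/1.35)^-0.22 = 6.570^-0.22 = 0.6609
D_Venus = 0.6609 × 73.6 km = 48.6 km

D ≈ 48.6 km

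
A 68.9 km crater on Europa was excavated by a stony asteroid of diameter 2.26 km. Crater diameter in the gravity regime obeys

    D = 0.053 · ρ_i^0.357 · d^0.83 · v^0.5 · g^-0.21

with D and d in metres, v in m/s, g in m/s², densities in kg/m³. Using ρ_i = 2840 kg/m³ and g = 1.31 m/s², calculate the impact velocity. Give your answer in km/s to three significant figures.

Rearranging for v: v = [D / (0.053 · 2840^0.357 · 2260^0.83 · 1.31^-0.21)]^(1/0.5).
D = 68900 m.
2840^0.357 = 17.09
2260^0.83 = 608.0
1.31^-0.21 = 0.9449
Denominator = 0.053 × 17.09 × 608.0 × 0.9449 = 520.4
D / 520.4 = 68900 / 520.4 = 132.4
v = 132.4^(1/0.5) = 132.4^2 = 17530 m/s

v ≈ 17.5 km/s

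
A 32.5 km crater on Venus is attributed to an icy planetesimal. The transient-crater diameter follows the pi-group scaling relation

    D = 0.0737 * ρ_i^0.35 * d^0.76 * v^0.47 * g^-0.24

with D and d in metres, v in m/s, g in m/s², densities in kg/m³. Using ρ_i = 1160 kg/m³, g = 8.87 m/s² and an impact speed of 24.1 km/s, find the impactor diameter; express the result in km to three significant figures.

Rearranging for d: d = [D / (0.0737 · 1160^0.35 · 24100^0.47 · 8.87^-0.24)]^(1/0.76).
D = 32500 m.
1160^0.35 = 11.82
24100^0.47 = 114.7
8.87^-0.24 = 0.5922
Denominator = 0.0737 × 11.82 × 114.7 × 0.5922 = 59.17
D / 59.17 = 32500 / 59.17 = 549.3
d = 549.3^(1/0.76) = 549.3^1.3158 = 4028 m

d ≈ 4.03 km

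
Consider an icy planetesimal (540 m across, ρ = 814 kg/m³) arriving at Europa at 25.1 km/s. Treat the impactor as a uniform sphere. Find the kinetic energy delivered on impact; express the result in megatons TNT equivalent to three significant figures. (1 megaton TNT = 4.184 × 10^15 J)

E ≈ 5050 Mt TNT

v = 25100 m/s.
Mass m = (π/6) ρ d³ = (π/6) × 814 × (540)³ = 6.711 × 10^10 kg
E = ½ m v² = 0.5 × 6.711 × 10^10 × (25100)² = 2.114 × 10^19 J
   = 2.114 × 10^19 / 4.184×10^15 = 5053 Mt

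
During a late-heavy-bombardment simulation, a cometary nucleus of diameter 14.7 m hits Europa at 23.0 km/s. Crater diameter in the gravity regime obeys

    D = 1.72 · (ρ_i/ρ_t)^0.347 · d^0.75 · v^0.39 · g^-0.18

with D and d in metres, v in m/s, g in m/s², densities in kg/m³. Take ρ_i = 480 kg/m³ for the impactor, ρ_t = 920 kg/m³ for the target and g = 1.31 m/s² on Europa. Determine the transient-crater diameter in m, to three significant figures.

In SI units: v = 23000 m/s.
(ρ_i/ρ_t)^0.347 = (480/920)^0.347 = 0.7979
d^0.75 = 14.7^0.75 = 7.507
v^0.39 = 23000^0.39 = 50.24
g^-0.18 = 1.31^-0.18 = 0.9526
D = 1.72 × 0.7979 × 7.507 × 50.24 × 0.9526 = 493.1 m

D ≈ 493 m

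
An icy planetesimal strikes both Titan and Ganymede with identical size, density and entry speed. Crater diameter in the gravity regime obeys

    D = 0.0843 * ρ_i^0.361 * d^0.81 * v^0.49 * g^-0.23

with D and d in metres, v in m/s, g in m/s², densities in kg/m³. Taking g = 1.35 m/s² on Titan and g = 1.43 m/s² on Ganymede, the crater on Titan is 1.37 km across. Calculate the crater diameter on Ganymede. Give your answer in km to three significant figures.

D ≈ 1.35 km

All impactor-dependent factors cancel in the ratio, leaving D_Ganymede/D_Titan = (g_Ganymede/g_Titan)^-0.23.
(1.43/1.35)^-0.23 = 1.059^-0.23 = 0.9869
D_Ganymede = 0.9869 × 1.37 km = 1.35 km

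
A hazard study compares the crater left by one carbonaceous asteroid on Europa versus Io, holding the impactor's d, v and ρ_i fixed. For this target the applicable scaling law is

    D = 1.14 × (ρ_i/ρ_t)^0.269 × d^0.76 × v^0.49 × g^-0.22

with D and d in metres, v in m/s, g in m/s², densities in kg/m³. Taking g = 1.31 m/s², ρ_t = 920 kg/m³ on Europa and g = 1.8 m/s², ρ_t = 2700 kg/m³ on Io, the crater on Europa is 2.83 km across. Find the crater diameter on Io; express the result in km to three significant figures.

D ≈ 1.98 km

The impactor-only factors (d, v, ρ_i) cancel in the ratio, leaving D_Io/D_Europa = (g_Io/g_Europa)^-0.22 · (ρ_t,Europa/ρ_t,Io)^0.269.
(1.8/1.31)^-0.22 = 1.374^-0.22 = 0.9325
(920/2700)^0.269 = 0.3407^0.269 = 0.7485
Ratio = 0.9325 × 0.7485 = 0.6980
D_Io = 0.6980 × 2.83 km = 1.98 km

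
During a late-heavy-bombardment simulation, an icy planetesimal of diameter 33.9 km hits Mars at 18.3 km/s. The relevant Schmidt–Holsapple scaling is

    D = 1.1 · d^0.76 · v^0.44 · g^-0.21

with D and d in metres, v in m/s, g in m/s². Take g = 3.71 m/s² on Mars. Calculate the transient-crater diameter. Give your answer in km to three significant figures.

In SI units: d = 33900 m, v = 18300 m/s.
d^0.76 = 33900^0.76 = 2773
v^0.44 = 18300^0.44 = 75.07
g^-0.21 = 3.71^-0.21 = 0.7593
D = 1.1 × 2773 × 75.07 × 0.7593 = 1.739 × 10^5 m
   = 173.9 km

D ≈ 174 km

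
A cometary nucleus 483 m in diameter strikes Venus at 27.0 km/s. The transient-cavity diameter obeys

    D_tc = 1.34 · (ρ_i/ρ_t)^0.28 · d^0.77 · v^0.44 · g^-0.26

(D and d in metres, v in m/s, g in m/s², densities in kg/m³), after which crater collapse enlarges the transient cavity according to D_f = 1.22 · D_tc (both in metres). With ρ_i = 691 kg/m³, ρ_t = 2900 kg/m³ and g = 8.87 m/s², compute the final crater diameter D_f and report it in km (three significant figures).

D_f ≈ 6.44 km

v = 27000 m/s.
(ρ_i/ρ_t)^0.28 = (691/2900)^0.28 = 0.6692
d^0.77 = 483^0.77 = 116.6
v^0.44 = 27000^0.44 = 89.08
g^-0.26 = 8.87^-0.26 = 0.5669
D_tc = 1.34 × 0.6692 × 116.6 × 89.08 × 0.5669 = 5280 m
D_f = 1.22 × 5280 = 6442 m
     = 6.442 km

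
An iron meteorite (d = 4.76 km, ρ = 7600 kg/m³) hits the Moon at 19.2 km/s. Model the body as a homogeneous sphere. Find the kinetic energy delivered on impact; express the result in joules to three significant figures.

E ≈ 7.91 × 10^22 J

d = 4760 m; v = 19200 m/s.
Mass m = (π/6) ρ d³ = (π/6) × 7600 × (4760)³ = 4.292 × 10^14 kg
E = ½ m v² = 0.5 × 4.292 × 10^14 × (19200)² = 7.911 × 10^22 J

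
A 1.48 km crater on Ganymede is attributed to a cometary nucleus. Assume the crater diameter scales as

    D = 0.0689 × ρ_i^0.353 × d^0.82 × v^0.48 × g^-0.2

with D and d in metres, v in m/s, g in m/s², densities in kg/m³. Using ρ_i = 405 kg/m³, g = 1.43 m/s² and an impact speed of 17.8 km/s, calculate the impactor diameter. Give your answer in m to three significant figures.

Rearranging for d: d = [D / (0.0689 · 405^0.353 · 17800^0.48 · 1.43^-0.2)]^(1/0.82).
D = 1480 m.
405^0.353 = 8.326
17800^0.48 = 109.7
1.43^-0.2 = 0.9310
Denominator = 0.0689 × 8.326 × 109.7 × 0.9310 = 58.59
D / 58.59 = 1480 / 58.59 = 25.26
d = 25.26^(1/0.82) = 25.26^1.2195 = 51.32 m

d ≈ 51.3 m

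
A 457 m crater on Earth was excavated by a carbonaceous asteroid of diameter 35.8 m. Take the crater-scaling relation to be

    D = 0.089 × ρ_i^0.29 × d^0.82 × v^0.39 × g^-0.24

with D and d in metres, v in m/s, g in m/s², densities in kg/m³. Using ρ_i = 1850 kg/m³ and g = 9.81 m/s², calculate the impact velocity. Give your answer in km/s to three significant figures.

v ≈ 26.8 km/s

Rearranging for v: v = [D / (0.089 · 1850^0.29 · 35.8^0.82 · 9.81^-0.24)]^(1/0.39).
1850^0.29 = 8.861
35.8^0.82 = 18.80
9.81^-0.24 = 0.5781
Denominator = 0.089 × 8.861 × 18.80 × 0.5781 = 8.571
D / 8.571 = 457 / 8.571 = 53.32
v = 53.32^(1/0.39) = 53.32^2.5641 = 26787 m/s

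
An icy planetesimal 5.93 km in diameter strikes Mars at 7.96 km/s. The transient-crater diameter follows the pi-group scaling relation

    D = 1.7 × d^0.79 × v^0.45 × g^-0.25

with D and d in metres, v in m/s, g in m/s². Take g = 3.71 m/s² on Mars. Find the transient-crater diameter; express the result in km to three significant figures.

D ≈ 66.7 km

In SI units: d = 5930 m, v = 7960 m/s.
d^0.79 = 5930^0.79 = 956.6
v^0.45 = 7960^0.45 = 56.94
g^-0.25 = 3.71^-0.25 = 0.7205
D = 1.7 × 956.6 × 56.94 × 0.7205 = 66716 m
   = 66.72 km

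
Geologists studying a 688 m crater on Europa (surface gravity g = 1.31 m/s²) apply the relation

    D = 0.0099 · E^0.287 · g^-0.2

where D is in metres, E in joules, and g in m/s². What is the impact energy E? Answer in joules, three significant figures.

E ≈ 8.97 × 10^16 J

Rearranging: E = [D / (0.0099 · g^-0.2)]^(1/0.287).
g^-0.2 = 1.31^-0.2 = 0.9474
D / (0.0099 × 0.9474) = 688 / (9.379 × 10^-3) = 7.336 × 10^4
E = (7.336 × 10^4)^3.4843 = 8.969 × 10^16 J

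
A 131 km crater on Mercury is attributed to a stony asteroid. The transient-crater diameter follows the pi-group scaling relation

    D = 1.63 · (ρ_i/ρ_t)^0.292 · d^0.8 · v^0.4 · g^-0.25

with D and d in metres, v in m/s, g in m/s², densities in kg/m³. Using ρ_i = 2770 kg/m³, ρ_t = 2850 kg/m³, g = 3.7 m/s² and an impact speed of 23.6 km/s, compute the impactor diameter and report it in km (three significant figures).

d ≈ 13.4 km

Rearranging for d: d = [D / (1.63 · (2770/2850)^0.292 · 23600^0.4 · 3.7^-0.25)]^(1/0.8).
D = 131000 m.
(2770/2850)^0.292 = 0.9917
23600^0.4 = 56.13
3.7^-0.25 = 0.7210
Denominator = 1.63 × 0.9917 × 56.13 × 0.7210 = 65.42
D / 65.42 = 131000 / 65.42 = 2002
d = 2002^(1/0.8) = 2002^1.25 = 13392 m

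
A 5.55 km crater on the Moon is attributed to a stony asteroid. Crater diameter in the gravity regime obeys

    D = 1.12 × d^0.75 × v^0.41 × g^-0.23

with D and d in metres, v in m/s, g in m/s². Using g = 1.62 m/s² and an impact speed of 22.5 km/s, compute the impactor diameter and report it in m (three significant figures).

Rearranging for d: d = [D / (1.12 · 22500^0.41 · 1.62^-0.23)]^(1/0.75).
D = 5550 m.
22500^0.41 = 60.87
1.62^-0.23 = 0.8950
Denominator = 1.12 × 60.87 × 0.8950 = 61.02
D / 61.02 = 5550 / 61.02 = 90.95
d = 90.95^(1/0.75) = 90.95^1.3333 = 409.0 m

d ≈ 409 m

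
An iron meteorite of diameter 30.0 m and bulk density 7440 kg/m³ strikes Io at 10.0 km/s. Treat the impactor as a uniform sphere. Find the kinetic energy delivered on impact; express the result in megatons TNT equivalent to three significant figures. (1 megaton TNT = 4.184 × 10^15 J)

v = 10000 m/s.
Mass m = (π/6) ρ d³ = (π/6) × 7440 × (30)³ = 1.052 × 10^8 kg
E = ½ m v² = 0.5 × 1.052 × 10^8 × (10000)² = 5.260 × 10^15 J
   = 5.260 × 10^15 / 4.184×10^15 = 1.257 Mt

E ≈ 1.26 Mt TNT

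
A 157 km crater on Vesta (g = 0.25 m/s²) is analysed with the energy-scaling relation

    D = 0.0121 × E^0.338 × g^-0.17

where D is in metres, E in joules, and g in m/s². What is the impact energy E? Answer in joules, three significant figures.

E ≈ 5.52 × 10^20 J

Rearranging: E = [D / (0.0121 · g^-0.17)]^(1/0.338).
D = 157000 m.
g^-0.17 = 0.25^-0.17 = 1.266
D / (0.0121 × 1.266) = 157000 / (0.01532) = 1.025 × 10^7
E = (1.025 × 10^7)^2.9586 = 5.520 × 10^20 J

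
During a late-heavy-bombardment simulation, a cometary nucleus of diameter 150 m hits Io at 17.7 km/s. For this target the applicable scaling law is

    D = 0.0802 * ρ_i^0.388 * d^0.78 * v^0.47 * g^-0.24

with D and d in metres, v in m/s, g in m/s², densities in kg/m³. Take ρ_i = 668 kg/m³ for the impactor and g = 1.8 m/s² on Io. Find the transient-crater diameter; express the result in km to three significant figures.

D ≈ 4.29 km

In SI units: v = 17700 m/s.
ρ_i^0.388 = 668^0.388 = 12.47
d^0.78 = 150^0.78 = 49.81
v^0.47 = 17700^0.47 = 99.21
g^-0.24 = 1.8^-0.24 = 0.8684
D = 0.0802 × 12.47 × 49.81 × 99.21 × 0.8684 = 4292 m
   = 4.292 km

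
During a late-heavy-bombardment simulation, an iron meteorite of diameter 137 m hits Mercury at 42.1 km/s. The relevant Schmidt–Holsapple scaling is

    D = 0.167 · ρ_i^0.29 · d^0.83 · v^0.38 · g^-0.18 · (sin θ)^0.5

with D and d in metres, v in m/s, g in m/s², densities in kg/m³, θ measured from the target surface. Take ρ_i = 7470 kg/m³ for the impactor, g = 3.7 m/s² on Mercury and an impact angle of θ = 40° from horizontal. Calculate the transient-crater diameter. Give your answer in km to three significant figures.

In SI units: v = 42100 m/s.
ρ_i^0.29 = 7470^0.29 = 13.28
d^0.83 = 137^0.83 = 59.36
v^0.38 = 42100^0.38 = 57.18
g^-0.18 = 3.7^-0.18 = 0.7902
(sin 40°)^0.5 = 0.6428^0.5 = 0.8017
D = 0.167 × 13.28 × 59.36 × 57.18 × 0.7902 × 0.8017 = 4769 m
   = 4.769 km

D ≈ 4.77 km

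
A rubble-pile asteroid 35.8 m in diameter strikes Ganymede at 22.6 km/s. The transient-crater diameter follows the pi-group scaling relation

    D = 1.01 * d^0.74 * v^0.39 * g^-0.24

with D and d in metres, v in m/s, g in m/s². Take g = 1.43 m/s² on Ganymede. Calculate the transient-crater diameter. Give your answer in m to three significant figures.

D ≈ 653 m

In SI units: v = 22600 m/s.
d^0.74 = 35.8^0.74 = 14.12
v^0.39 = 22600^0.39 = 49.90
g^-0.24 = 1.43^-0.24 = 0.9177
D = 1.01 × 14.12 × 49.90 × 0.9177 = 653.1 m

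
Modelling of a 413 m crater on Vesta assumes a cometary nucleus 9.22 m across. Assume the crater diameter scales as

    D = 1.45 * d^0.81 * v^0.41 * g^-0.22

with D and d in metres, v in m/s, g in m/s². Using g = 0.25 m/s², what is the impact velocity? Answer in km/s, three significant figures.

Rearranging for v: v = [D / (1.45 · 9.22^0.81 · 0.25^-0.22)]^(1/0.41).
9.22^0.81 = 6.045
0.25^-0.22 = 1.357
Denominator = 1.45 × 6.045 × 1.357 = 11.89
D / 11.89 = 413 / 11.89 = 34.74
v = 34.74^(1/0.41) = 34.74^2.439 = 5729 m/s

v ≈ 5.73 km/s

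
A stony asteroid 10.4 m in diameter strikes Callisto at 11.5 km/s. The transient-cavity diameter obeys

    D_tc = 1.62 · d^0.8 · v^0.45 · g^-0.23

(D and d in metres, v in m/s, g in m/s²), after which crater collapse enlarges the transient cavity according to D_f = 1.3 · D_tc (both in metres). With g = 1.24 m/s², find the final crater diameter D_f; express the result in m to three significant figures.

v = 11500 m/s.
d^0.8 = 10.4^0.8 = 6.511
v^0.45 = 11500^0.45 = 67.19
g^-0.23 = 1.24^-0.23 = 0.9517
D_tc = 1.62 × 6.511 × 67.19 × 0.9517 = 674.5 m
D_f = 1.3 × 674.5 = 876.9 m

D_f ≈ 877 m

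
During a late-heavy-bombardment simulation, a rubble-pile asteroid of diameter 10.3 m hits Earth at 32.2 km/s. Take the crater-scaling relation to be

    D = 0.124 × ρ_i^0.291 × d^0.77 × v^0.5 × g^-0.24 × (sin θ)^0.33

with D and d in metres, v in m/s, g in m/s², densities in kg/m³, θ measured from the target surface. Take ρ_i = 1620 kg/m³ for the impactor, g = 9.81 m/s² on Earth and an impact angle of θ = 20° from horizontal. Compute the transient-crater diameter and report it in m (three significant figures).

In SI units: v = 32200 m/s.
ρ_i^0.291 = 1620^0.291 = 8.590
d^0.77 = 10.3^0.77 = 6.024
v^0.5 = 32200^0.5 = 179.4
g^-0.24 = 9.81^-0.24 = 0.5781
(sin 20°)^0.33 = 0.3420^0.33 = 0.7018
D = 0.124 × 8.590 × 6.024 × 179.4 × 0.5781 × 0.7018 = 467.0 m

D ≈ 467 m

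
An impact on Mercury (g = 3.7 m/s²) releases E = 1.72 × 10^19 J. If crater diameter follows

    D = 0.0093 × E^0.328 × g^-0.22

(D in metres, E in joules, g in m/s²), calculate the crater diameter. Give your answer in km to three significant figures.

E^0.328 = (1.72 × 10^19)^0.328 = 2.038 × 10^6
g^-0.22 = 3.7^-0.22 = 0.7499
D = 0.0093 × 2.038 × 10^6 × 0.7499 = 14213 m
   = 14.21 km

D ≈ 14.2 km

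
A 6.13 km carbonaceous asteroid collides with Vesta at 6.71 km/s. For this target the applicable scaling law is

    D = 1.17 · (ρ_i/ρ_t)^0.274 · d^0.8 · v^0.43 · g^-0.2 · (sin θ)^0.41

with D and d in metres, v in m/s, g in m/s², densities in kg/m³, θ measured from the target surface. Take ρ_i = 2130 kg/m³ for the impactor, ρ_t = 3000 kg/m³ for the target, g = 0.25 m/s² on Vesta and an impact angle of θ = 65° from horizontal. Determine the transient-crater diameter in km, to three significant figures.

D ≈ 63.9 km

In SI units: d = 6130 m, v = 6710 m/s.
(ρ_i/ρ_t)^0.274 = (2130/3000)^0.274 = 0.9104
d^0.8 = 6130^0.8 = 1071
v^0.43 = 6710^0.43 = 44.21
g^-0.2 = 0.25^-0.2 = 1.320
(sin 65°)^0.41 = 0.9063^0.41 = 0.9605
D = 1.17 × 0.9104 × 1071 × 44.21 × 1.320 × 0.9605 = 63944 m
   = 63.94 km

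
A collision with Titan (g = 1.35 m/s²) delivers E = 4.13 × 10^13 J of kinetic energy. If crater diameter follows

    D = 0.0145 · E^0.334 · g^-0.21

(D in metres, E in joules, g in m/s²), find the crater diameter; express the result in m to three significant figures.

E^0.334 = (4.13 × 10^13)^0.334 = 3.530 × 10^4
g^-0.21 = 1.35^-0.21 = 0.9389
D = 0.0145 × 3.530 × 10^4 × 0.9389 = 480.6 m

D ≈ 481 m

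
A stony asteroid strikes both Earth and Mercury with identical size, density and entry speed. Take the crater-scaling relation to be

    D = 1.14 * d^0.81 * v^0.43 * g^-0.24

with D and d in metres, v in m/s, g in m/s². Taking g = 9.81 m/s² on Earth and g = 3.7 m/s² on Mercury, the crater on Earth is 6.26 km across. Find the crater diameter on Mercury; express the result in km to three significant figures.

D ≈ 7.91 km

All impactor-dependent factors cancel in the ratio, leaving D_Mercury/D_Earth = (g_Mercury/g_Earth)^-0.24.
(3.7/9.81)^-0.24 = 0.3772^-0.24 = 1.264
D_Mercury = 1.264 × 6.26 km = 7.91 km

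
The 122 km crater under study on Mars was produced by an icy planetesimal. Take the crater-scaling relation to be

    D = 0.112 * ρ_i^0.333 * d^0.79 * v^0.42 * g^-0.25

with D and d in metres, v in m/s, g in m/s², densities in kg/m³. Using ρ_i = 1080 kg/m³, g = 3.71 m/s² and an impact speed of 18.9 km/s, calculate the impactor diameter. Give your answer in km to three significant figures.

d ≈ 18.6 km

Rearranging for d: d = [D / (0.112 · 1080^0.333 · 18900^0.42 · 3.71^-0.25)]^(1/0.79).
D = 122000 m.
1080^0.333 = 10.24
18900^0.42 = 62.53
3.71^-0.25 = 0.7205
Denominator = 0.112 × 10.24 × 62.53 × 0.7205 = 51.67
D / 51.67 = 122000 / 51.67 = 2361
d = 2361^(1/0.79) = 2361^1.2658 = 18607 m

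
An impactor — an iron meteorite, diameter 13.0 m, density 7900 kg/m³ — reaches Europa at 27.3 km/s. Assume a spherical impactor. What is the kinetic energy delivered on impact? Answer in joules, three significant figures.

E ≈ 3.39 × 10^15 J

v = 27300 m/s.
Mass m = (π/6) ρ d³ = (π/6) × 7900 × (13)³ = 9.088 × 10^6 kg
E = ½ m v² = 0.5 × 9.088 × 10^6 × (27300)² = 3.387 × 10^15 J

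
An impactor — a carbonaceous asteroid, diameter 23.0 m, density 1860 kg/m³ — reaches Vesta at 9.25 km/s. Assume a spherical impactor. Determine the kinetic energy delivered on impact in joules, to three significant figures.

v = 9250 m/s.
Mass m = (π/6) ρ d³ = (π/6) × 1860 × (23)³ = 1.185 × 10^7 kg
E = ½ m v² = 0.5 × 1.185 × 10^7 × (9250)² = 5.070 × 10^14 J

E ≈ 5.07 × 10^14 J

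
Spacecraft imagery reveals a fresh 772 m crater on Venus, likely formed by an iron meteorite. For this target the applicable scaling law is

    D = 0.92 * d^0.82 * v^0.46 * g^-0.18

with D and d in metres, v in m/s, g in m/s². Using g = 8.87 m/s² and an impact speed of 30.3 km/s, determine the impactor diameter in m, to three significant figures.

Rearranging for d: d = [D / (0.92 · 30300^0.46 · 8.87^-0.18)]^(1/0.82).
30300^0.46 = 115.2
8.87^-0.18 = 0.6751
Denominator = 0.92 × 115.2 × 0.6751 = 71.55
D / 71.55 = 772 / 71.55 = 10.79
d = 10.79^(1/0.82) = 10.79^1.2195 = 18.19 m

d ≈ 18.2 m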